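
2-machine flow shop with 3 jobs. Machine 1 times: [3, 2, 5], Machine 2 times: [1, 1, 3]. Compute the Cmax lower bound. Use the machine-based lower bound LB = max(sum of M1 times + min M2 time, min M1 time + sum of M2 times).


LB1 = sum(M1 times) + min(M2 times) = 10 + 1 = 11
LB2 = min(M1 times) + sum(M2 times) = 2 + 5 = 7
Lower bound = max(LB1, LB2) = max(11, 7) = 11

11


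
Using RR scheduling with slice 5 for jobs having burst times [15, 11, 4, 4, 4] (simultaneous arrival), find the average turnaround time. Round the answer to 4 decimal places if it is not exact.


Time quantum = 5
Execution trace:
  J1 runs 5 units, time = 5
  J2 runs 5 units, time = 10
  J3 runs 4 units, time = 14
  J4 runs 4 units, time = 18
  J5 runs 4 units, time = 22
  J1 runs 5 units, time = 27
  J2 runs 5 units, time = 32
  J1 runs 5 units, time = 37
  J2 runs 1 units, time = 38
Finish times: [37, 38, 14, 18, 22]
Average turnaround = 129/5 = 25.8

25.8


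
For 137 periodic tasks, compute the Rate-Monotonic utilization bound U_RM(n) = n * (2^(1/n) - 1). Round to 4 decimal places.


Compute 2^(1/137) = 1.0050722892
Subtract 1: 1.0050722892 - 1 = 0.0050722892
Multiply by n: 137 * 0.0050722892 = 0.6949036204
Round to 4 dp: 0.6949

0.6949


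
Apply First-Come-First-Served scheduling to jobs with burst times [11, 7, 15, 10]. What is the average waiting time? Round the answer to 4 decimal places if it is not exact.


FCFS order (as given): [11, 7, 15, 10]
Waiting times:
  Job 1: wait = 0
  Job 2: wait = 11
  Job 3: wait = 18
  Job 4: wait = 33
Sum of waiting times = 62
Average waiting time = 62/4 = 15.5

15.5


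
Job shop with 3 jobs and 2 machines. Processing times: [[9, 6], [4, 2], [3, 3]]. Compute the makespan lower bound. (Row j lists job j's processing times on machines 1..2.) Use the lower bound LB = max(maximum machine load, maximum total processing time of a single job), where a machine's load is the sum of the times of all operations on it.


Machine loads:
  Machine 1: 9 + 4 + 3 = 16
  Machine 2: 6 + 2 + 3 = 11
Max machine load = 16
Job totals:
  Job 1: 15
  Job 2: 6
  Job 3: 6
Max job total = 15
Lower bound = max(16, 15) = 16

16


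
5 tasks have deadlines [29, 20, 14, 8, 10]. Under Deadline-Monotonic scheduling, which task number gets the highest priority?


Sort tasks by relative deadline (ascending):
  Task 4: deadline = 8
  Task 5: deadline = 10
  Task 3: deadline = 14
  Task 2: deadline = 20
  Task 1: deadline = 29
Priority order (highest first): [4, 5, 3, 2, 1]
Highest priority task = 4

4


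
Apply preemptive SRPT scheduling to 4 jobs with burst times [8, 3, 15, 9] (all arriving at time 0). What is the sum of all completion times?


Since all jobs arrive at t=0, SRPT equals SPT ordering.
SPT order: [3, 8, 9, 15]
Completion times:
  Job 1: p=3, C=3
  Job 2: p=8, C=11
  Job 3: p=9, C=20
  Job 4: p=15, C=35
Total completion time = 3 + 11 + 20 + 35 = 69

69


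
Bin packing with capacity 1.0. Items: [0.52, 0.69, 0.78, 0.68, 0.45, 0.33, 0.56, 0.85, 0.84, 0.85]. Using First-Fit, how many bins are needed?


Place items sequentially using First-Fit:
  Item 0.52 -> new Bin 1
  Item 0.69 -> new Bin 2
  Item 0.78 -> new Bin 3
  Item 0.68 -> new Bin 4
  Item 0.45 -> Bin 1 (now 0.97)
  Item 0.33 -> new Bin 5
  Item 0.56 -> Bin 5 (now 0.89)
  Item 0.85 -> new Bin 6
  Item 0.84 -> new Bin 7
  Item 0.85 -> new Bin 8
Total bins used = 8

8


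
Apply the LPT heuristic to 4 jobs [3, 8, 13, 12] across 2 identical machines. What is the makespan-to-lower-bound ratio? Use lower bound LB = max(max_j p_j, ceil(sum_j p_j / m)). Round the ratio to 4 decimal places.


LPT order: [13, 12, 8, 3]
Machine loads after assignment: [16, 20]
LPT makespan = 20
Lower bound = max(max_job, ceil(total/2)) = max(13, 18) = 18
Ratio = 20 / 18 = 1.1111

1.1111


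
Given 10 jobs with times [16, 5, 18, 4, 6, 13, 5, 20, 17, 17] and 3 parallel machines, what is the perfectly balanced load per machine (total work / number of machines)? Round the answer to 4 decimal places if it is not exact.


Total processing time = 16 + 5 + 18 + 4 + 6 + 13 + 5 + 20 + 17 + 17 = 121
Number of machines = 3
Ideal balanced load = 121 / 3 = 40.3333

40.3333


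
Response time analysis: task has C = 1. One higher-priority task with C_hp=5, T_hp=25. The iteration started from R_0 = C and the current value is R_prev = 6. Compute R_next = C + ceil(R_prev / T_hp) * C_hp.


R_next = C + ceil(R_prev / T_hp) * C_hp
ceil(6 / 25) = ceil(0.24) = 1
Interference = 1 * 5 = 5
R_next = 1 + 5 = 6
R_next = R_prev, so the iteration has converged (response time = 6).

6


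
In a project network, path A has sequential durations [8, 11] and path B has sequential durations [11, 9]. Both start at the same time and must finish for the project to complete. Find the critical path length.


Path A total = 8 + 11 = 19
Path B total = 11 + 9 = 20
Critical path = longest path = max(19, 20) = 20

20


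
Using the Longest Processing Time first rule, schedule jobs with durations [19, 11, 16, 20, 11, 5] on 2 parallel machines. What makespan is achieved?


Sort jobs in decreasing order (LPT): [20, 19, 16, 11, 11, 5]
Assign each job to the least loaded machine:
  Machine 1: jobs [20, 11, 11], load = 42
  Machine 2: jobs [19, 16, 5], load = 40
Makespan = max load = 42

42


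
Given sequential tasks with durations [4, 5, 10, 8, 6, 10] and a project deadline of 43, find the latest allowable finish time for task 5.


LF(activity 5) = deadline - sum of successor durations
Successors: activities 6 through 6 with durations [10]
Sum of successor durations = 10
LF = 43 - 10 = 33

33


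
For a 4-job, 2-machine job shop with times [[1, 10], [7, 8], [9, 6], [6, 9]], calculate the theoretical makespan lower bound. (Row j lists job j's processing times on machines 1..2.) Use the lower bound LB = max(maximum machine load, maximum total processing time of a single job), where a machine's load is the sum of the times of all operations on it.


Machine loads:
  Machine 1: 1 + 7 + 9 + 6 = 23
  Machine 2: 10 + 8 + 6 + 9 = 33
Max machine load = 33
Job totals:
  Job 1: 11
  Job 2: 15
  Job 3: 15
  Job 4: 15
Max job total = 15
Lower bound = max(33, 15) = 33

33


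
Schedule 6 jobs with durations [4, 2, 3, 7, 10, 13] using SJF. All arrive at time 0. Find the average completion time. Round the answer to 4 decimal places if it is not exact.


SJF order (ascending): [2, 3, 4, 7, 10, 13]
Completion times:
  Job 1: burst=2, C=2
  Job 2: burst=3, C=5
  Job 3: burst=4, C=9
  Job 4: burst=7, C=16
  Job 5: burst=10, C=26
  Job 6: burst=13, C=39
Average completion = 97/6 = 16.1667

16.1667


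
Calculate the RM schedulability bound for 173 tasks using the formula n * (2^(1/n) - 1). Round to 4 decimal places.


Compute 2^(1/173) = 1.0040146684
Subtract 1: 1.0040146684 - 1 = 0.0040146684
Multiply by n: 173 * 0.0040146684 = 0.6945376332
Round to 4 dp: 0.6945

0.6945


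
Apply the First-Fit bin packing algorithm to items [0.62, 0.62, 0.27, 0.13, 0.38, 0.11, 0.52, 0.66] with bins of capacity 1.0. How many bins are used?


Place items sequentially using First-Fit:
  Item 0.62 -> new Bin 1
  Item 0.62 -> new Bin 2
  Item 0.27 -> Bin 1 (now 0.89)
  Item 0.13 -> Bin 2 (now 0.75)
  Item 0.38 -> new Bin 3
  Item 0.11 -> Bin 1 (now 1.0)
  Item 0.52 -> Bin 3 (now 0.9)
  Item 0.66 -> new Bin 4
Total bins used = 4

4


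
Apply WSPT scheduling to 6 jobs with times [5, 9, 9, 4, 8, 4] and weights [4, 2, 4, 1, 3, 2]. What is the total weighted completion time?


Compute p/w ratios and sort ascending (WSPT): [(5, 4), (4, 2), (9, 4), (8, 3), (4, 1), (9, 2)]
Compute weighted completion times:
  Job (p=5,w=4): C=5, w*C=4*5=20
  Job (p=4,w=2): C=9, w*C=2*9=18
  Job (p=9,w=4): C=18, w*C=4*18=72
  Job (p=8,w=3): C=26, w*C=3*26=78
  Job (p=4,w=1): C=30, w*C=1*30=30
  Job (p=9,w=2): C=39, w*C=2*39=78
Total weighted completion time = 296

296


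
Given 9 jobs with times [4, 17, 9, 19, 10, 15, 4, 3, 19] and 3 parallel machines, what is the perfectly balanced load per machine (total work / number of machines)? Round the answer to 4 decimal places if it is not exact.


Total processing time = 4 + 17 + 9 + 19 + 10 + 15 + 4 + 3 + 19 = 100
Number of machines = 3
Ideal balanced load = 100 / 3 = 33.3333

33.3333


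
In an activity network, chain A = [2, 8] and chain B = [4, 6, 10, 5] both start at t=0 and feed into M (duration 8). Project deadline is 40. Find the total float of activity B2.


Forward pass: ES(B2) = sum of predecessors on chain B = 4
EF = ES + duration = 4 + 6 = 10
Backward pass: LF(M) = deadline = 40; LS(M) = 40 - 8 = 32
LF(B2) = LS(M) - sum(successors on chain B) = 32 - 15 = 17
LS = LF - duration = 17 - 6 = 11
Total float = LS - ES = 11 - 4 = 7

7


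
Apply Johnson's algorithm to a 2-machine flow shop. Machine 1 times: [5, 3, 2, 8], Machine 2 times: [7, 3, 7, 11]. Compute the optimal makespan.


Apply Johnson's rule:
  Group 1 (a <= b): [(3, 2, 7), (2, 3, 3), (1, 5, 7), (4, 8, 11)]
  Group 2 (a > b): []
Optimal job order: [3, 2, 1, 4]
Schedule:
  Job 3: M1 done at 2, M2 done at 9
  Job 2: M1 done at 5, M2 done at 12
  Job 1: M1 done at 10, M2 done at 19
  Job 4: M1 done at 18, M2 done at 30
Makespan = 30

30


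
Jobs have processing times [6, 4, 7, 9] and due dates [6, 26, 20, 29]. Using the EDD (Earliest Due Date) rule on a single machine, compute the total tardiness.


Sort by due date (EDD order): [(6, 6), (7, 20), (4, 26), (9, 29)]
Compute completion times and tardiness:
  Job 1: p=6, d=6, C=6, tardiness=max(0,6-6)=0
  Job 2: p=7, d=20, C=13, tardiness=max(0,13-20)=0
  Job 3: p=4, d=26, C=17, tardiness=max(0,17-26)=0
  Job 4: p=9, d=29, C=26, tardiness=max(0,26-29)=0
Total tardiness = 0

0


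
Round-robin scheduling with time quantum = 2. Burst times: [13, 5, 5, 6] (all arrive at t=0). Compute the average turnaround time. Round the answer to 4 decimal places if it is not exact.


Time quantum = 2
Execution trace:
  J1 runs 2 units, time = 2
  J2 runs 2 units, time = 4
  J3 runs 2 units, time = 6
  J4 runs 2 units, time = 8
  J1 runs 2 units, time = 10
  J2 runs 2 units, time = 12
  J3 runs 2 units, time = 14
  J4 runs 2 units, time = 16
  J1 runs 2 units, time = 18
  J2 runs 1 units, time = 19
  J3 runs 1 units, time = 20
  J4 runs 2 units, time = 22
  J1 runs 2 units, time = 24
  J1 runs 2 units, time = 26
  J1 runs 2 units, time = 28
  J1 runs 1 units, time = 29
Finish times: [29, 19, 20, 22]
Average turnaround = 90/4 = 22.5

22.5


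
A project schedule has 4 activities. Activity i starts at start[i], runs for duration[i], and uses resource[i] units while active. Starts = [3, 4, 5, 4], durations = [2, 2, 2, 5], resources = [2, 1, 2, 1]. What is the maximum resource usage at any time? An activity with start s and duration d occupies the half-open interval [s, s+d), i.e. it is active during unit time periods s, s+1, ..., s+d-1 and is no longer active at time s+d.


Each activity i is active on [start_i, start_i + duration_i).
Compute total resource usage per time slot:
  t=0: active resources = [], total = 0
  t=1: active resources = [], total = 0
  t=2: active resources = [], total = 0
  t=3: active resources = [2], total = 2
  t=4: active resources = [2, 1, 1], total = 4
  t=5: active resources = [1, 2, 1], total = 4
  t=6: active resources = [2, 1], total = 3
  t=7: active resources = [1], total = 1
  t=8: active resources = [1], total = 1
Peak resource demand = 4

4


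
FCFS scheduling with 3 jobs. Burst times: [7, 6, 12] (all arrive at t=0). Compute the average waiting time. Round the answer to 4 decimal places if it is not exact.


FCFS order (as given): [7, 6, 12]
Waiting times:
  Job 1: wait = 0
  Job 2: wait = 7
  Job 3: wait = 13
Sum of waiting times = 20
Average waiting time = 20/3 = 6.6667

6.6667


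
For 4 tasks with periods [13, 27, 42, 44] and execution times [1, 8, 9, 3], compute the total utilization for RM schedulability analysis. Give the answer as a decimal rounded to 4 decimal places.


Compute individual utilizations (exact fractions):
  Task 1: C/T = 1/13 (approx. 0.0769)
  Task 2: C/T = 8/27 (approx. 0.2963)
  Task 3: C/T = 9/42 = 3/14 (approx. 0.2143)
  Task 4: C/T = 3/44 (approx. 0.0682)
Total utilization U = 1/13 + 8/27 + 3/14 + 3/44 = 70885/108108
Rounded to 4 decimal places: U = 0.6557
RM (Liu & Layland) bound for 4 tasks = 0.756828; compare with U = 70885/108108 (approx. 0.655687)
U <= bound, so schedulable by RM sufficient condition.

0.6557


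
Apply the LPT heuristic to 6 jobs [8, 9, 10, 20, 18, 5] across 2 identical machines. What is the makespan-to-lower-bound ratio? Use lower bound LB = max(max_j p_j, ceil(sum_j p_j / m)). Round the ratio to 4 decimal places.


LPT order: [20, 18, 10, 9, 8, 5]
Machine loads after assignment: [34, 36]
LPT makespan = 36
Lower bound = max(max_job, ceil(total/2)) = max(20, 35) = 35
Ratio = 36 / 35 = 1.0286

1.0286


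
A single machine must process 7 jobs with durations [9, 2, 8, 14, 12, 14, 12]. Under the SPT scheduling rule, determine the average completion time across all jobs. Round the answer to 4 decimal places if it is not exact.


Sort jobs by processing time (SPT order): [2, 8, 9, 12, 12, 14, 14]
Compute completion times sequentially:
  Job 1: processing = 2, completes at 2
  Job 2: processing = 8, completes at 10
  Job 3: processing = 9, completes at 19
  Job 4: processing = 12, completes at 31
  Job 5: processing = 12, completes at 43
  Job 6: processing = 14, completes at 57
  Job 7: processing = 14, completes at 71
Sum of completion times = 233
Average completion time = 233/7 = 33.2857

33.2857


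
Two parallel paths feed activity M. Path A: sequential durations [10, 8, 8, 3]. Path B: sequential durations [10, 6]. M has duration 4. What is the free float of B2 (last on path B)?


ES(B2) = sum of predecessors on chain B = 10
EF(B2) = ES + duration = 10 + 6 = 16
Successor of B2 is M. ES(M) = max(sum(A), sum(B)) = max(29, 16) = 29
Free float = ES(successor) - EF(current) = 29 - 16 = 13

13


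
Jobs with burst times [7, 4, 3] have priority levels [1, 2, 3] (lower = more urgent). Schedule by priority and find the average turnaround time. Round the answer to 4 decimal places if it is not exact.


Sort by priority (ascending = highest first):
Order: [(1, 7), (2, 4), (3, 3)]
Completion times:
  Priority 1, burst=7, C=7
  Priority 2, burst=4, C=11
  Priority 3, burst=3, C=14
Average turnaround = 32/3 = 10.6667

10.6667


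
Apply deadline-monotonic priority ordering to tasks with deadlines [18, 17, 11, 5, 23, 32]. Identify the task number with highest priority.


Sort tasks by relative deadline (ascending):
  Task 4: deadline = 5
  Task 3: deadline = 11
  Task 2: deadline = 17
  Task 1: deadline = 18
  Task 5: deadline = 23
  Task 6: deadline = 32
Priority order (highest first): [4, 3, 2, 1, 5, 6]
Highest priority task = 4

4


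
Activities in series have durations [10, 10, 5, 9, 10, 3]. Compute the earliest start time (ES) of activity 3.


Activity 3 starts after activities 1 through 2 complete.
Predecessor durations: [10, 10]
ES = 10 + 10 = 20

20


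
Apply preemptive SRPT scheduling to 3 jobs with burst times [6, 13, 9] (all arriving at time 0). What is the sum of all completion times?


Since all jobs arrive at t=0, SRPT equals SPT ordering.
SPT order: [6, 9, 13]
Completion times:
  Job 1: p=6, C=6
  Job 2: p=9, C=15
  Job 3: p=13, C=28
Total completion time = 6 + 15 + 28 = 49

49


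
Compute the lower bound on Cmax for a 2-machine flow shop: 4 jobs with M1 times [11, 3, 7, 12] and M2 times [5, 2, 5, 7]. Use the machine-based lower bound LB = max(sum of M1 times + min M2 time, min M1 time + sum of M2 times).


LB1 = sum(M1 times) + min(M2 times) = 33 + 2 = 35
LB2 = min(M1 times) + sum(M2 times) = 3 + 19 = 22
Lower bound = max(LB1, LB2) = max(35, 22) = 35

35


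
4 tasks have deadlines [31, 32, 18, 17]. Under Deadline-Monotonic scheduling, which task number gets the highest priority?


Sort tasks by relative deadline (ascending):
  Task 4: deadline = 17
  Task 3: deadline = 18
  Task 1: deadline = 31
  Task 2: deadline = 32
Priority order (highest first): [4, 3, 1, 2]
Highest priority task = 4

4


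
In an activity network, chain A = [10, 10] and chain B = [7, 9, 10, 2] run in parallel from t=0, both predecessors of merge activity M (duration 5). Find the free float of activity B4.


ES(B4) = sum of predecessors on chain B = 26
EF(B4) = ES + duration = 26 + 2 = 28
Successor of B4 is M. ES(M) = max(sum(A), sum(B)) = max(20, 28) = 28
Free float = ES(successor) - EF(current) = 28 - 28 = 0

0


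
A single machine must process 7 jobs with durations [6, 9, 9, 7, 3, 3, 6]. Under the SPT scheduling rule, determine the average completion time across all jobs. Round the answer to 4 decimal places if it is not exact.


Sort jobs by processing time (SPT order): [3, 3, 6, 6, 7, 9, 9]
Compute completion times sequentially:
  Job 1: processing = 3, completes at 3
  Job 2: processing = 3, completes at 6
  Job 3: processing = 6, completes at 12
  Job 4: processing = 6, completes at 18
  Job 5: processing = 7, completes at 25
  Job 6: processing = 9, completes at 34
  Job 7: processing = 9, completes at 43
Sum of completion times = 141
Average completion time = 141/7 = 20.1429

20.1429


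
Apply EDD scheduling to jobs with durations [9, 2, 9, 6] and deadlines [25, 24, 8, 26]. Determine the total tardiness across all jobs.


Sort by due date (EDD order): [(9, 8), (2, 24), (9, 25), (6, 26)]
Compute completion times and tardiness:
  Job 1: p=9, d=8, C=9, tardiness=max(0,9-8)=1
  Job 2: p=2, d=24, C=11, tardiness=max(0,11-24)=0
  Job 3: p=9, d=25, C=20, tardiness=max(0,20-25)=0
  Job 4: p=6, d=26, C=26, tardiness=max(0,26-26)=0
Total tardiness = 1

1


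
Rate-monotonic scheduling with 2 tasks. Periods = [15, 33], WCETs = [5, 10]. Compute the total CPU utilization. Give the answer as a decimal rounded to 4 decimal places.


Compute individual utilizations (exact fractions):
  Task 1: C/T = 5/15 = 1/3 (approx. 0.3333)
  Task 2: C/T = 10/33 (approx. 0.303)
Total utilization U = 1/3 + 10/33 = 7/11
Rounded to 4 decimal places: U = 0.6364
RM (Liu & Layland) bound for 2 tasks = 0.828427; compare with U = 7/11 (approx. 0.636364)
U <= bound, so schedulable by RM sufficient condition.

0.6364


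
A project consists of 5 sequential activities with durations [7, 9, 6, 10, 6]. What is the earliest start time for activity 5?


Activity 5 starts after activities 1 through 4 complete.
Predecessor durations: [7, 9, 6, 10]
ES = 7 + 9 + 6 + 10 = 32

32


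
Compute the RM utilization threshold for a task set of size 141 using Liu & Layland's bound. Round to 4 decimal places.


Compute 2^(1/141) = 1.0049280405
Subtract 1: 1.0049280405 - 1 = 0.0049280405
Multiply by n: 141 * 0.0049280405 = 0.6948537105
Round to 4 dp: 0.6949

0.6949


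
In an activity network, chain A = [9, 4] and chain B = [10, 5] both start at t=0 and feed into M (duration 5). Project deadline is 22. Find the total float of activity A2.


Forward pass: ES(A2) = sum of predecessors on chain A = 9
EF = ES + duration = 9 + 4 = 13
Backward pass: LF(M) = deadline = 22; LS(M) = 22 - 5 = 17
LF(A2) = LS(M) - sum(successors on chain A) = 17 - 0 = 17
LS = LF - duration = 17 - 4 = 13
Total float = LS - ES = 13 - 9 = 4

4


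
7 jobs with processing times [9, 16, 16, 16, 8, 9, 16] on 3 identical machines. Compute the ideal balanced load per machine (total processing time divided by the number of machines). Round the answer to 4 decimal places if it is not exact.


Total processing time = 9 + 16 + 16 + 16 + 8 + 9 + 16 = 90
Number of machines = 3
Ideal balanced load = 90 / 3 = 30.0

30.0


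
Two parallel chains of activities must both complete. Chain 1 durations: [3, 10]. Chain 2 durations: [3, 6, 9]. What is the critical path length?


Path A total = 3 + 10 = 13
Path B total = 3 + 6 + 9 = 18
Critical path = longest path = max(13, 18) = 18

18


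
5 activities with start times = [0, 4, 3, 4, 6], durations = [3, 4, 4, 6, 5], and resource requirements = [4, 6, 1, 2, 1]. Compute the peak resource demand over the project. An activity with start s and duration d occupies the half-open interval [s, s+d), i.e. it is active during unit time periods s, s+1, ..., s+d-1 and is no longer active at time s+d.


Each activity i is active on [start_i, start_i + duration_i).
Compute total resource usage per time slot:
  t=0: active resources = [4], total = 4
  t=1: active resources = [4], total = 4
  t=2: active resources = [4], total = 4
  t=3: active resources = [1], total = 1
  t=4: active resources = [6, 1, 2], total = 9
  t=5: active resources = [6, 1, 2], total = 9
  t=6: active resources = [6, 1, 2, 1], total = 10
  t=7: active resources = [6, 2, 1], total = 9
  t=8: active resources = [2, 1], total = 3
  t=9: active resources = [2, 1], total = 3
  t=10: active resources = [1], total = 1
Peak resource demand = 10

10


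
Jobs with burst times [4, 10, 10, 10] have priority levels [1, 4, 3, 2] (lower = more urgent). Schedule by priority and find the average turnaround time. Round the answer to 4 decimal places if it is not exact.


Sort by priority (ascending = highest first):
Order: [(1, 4), (2, 10), (3, 10), (4, 10)]
Completion times:
  Priority 1, burst=4, C=4
  Priority 2, burst=10, C=14
  Priority 3, burst=10, C=24
  Priority 4, burst=10, C=34
Average turnaround = 76/4 = 19.0

19.0


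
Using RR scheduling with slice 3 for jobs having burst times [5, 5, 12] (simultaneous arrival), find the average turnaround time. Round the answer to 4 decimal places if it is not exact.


Time quantum = 3
Execution trace:
  J1 runs 3 units, time = 3
  J2 runs 3 units, time = 6
  J3 runs 3 units, time = 9
  J1 runs 2 units, time = 11
  J2 runs 2 units, time = 13
  J3 runs 3 units, time = 16
  J3 runs 3 units, time = 19
  J3 runs 3 units, time = 22
Finish times: [11, 13, 22]
Average turnaround = 46/3 = 15.3333

15.3333


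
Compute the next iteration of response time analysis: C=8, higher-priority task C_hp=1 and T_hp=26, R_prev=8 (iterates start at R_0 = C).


R_next = C + ceil(R_prev / T_hp) * C_hp
ceil(8 / 26) = ceil(0.3077) = 1
Interference = 1 * 1 = 1
R_next = 8 + 1 = 9

9


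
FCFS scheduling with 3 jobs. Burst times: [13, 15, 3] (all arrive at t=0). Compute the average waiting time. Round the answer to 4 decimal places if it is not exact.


FCFS order (as given): [13, 15, 3]
Waiting times:
  Job 1: wait = 0
  Job 2: wait = 13
  Job 3: wait = 28
Sum of waiting times = 41
Average waiting time = 41/3 = 13.6667

13.6667


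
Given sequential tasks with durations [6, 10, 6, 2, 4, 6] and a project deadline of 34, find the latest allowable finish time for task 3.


LF(activity 3) = deadline - sum of successor durations
Successors: activities 4 through 6 with durations [2, 4, 6]
Sum of successor durations = 12
LF = 34 - 12 = 22

22


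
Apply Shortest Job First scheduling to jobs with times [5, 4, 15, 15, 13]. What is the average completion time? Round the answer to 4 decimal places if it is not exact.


SJF order (ascending): [4, 5, 13, 15, 15]
Completion times:
  Job 1: burst=4, C=4
  Job 2: burst=5, C=9
  Job 3: burst=13, C=22
  Job 4: burst=15, C=37
  Job 5: burst=15, C=52
Average completion = 124/5 = 24.8

24.8


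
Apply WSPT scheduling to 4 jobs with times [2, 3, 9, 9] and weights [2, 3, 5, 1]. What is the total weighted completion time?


Compute p/w ratios and sort ascending (WSPT): [(2, 2), (3, 3), (9, 5), (9, 1)]
Compute weighted completion times:
  Job (p=2,w=2): C=2, w*C=2*2=4
  Job (p=3,w=3): C=5, w*C=3*5=15
  Job (p=9,w=5): C=14, w*C=5*14=70
  Job (p=9,w=1): C=23, w*C=1*23=23
Total weighted completion time = 112

112


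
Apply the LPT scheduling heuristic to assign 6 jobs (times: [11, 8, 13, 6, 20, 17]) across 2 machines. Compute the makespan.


Sort jobs in decreasing order (LPT): [20, 17, 13, 11, 8, 6]
Assign each job to the least loaded machine:
  Machine 1: jobs [20, 11, 6], load = 37
  Machine 2: jobs [17, 13, 8], load = 38
Makespan = max load = 38

38


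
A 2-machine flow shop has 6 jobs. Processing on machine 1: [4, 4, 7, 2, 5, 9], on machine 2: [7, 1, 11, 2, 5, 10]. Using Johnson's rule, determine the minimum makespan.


Apply Johnson's rule:
  Group 1 (a <= b): [(4, 2, 2), (1, 4, 7), (5, 5, 5), (3, 7, 11), (6, 9, 10)]
  Group 2 (a > b): [(2, 4, 1)]
Optimal job order: [4, 1, 5, 3, 6, 2]
Schedule:
  Job 4: M1 done at 2, M2 done at 4
  Job 1: M1 done at 6, M2 done at 13
  Job 5: M1 done at 11, M2 done at 18
  Job 3: M1 done at 18, M2 done at 29
  Job 6: M1 done at 27, M2 done at 39
  Job 2: M1 done at 31, M2 done at 40
Makespan = 40

40


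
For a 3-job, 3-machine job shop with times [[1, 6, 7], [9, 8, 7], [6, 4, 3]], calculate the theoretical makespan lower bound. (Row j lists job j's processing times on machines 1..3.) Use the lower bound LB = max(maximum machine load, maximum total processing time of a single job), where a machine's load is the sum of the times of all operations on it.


Machine loads:
  Machine 1: 1 + 9 + 6 = 16
  Machine 2: 6 + 8 + 4 = 18
  Machine 3: 7 + 7 + 3 = 17
Max machine load = 18
Job totals:
  Job 1: 14
  Job 2: 24
  Job 3: 13
Max job total = 24
Lower bound = max(18, 24) = 24

24


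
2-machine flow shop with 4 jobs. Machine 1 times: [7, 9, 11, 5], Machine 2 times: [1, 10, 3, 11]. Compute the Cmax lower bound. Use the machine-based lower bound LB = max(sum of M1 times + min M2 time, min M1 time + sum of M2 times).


LB1 = sum(M1 times) + min(M2 times) = 32 + 1 = 33
LB2 = min(M1 times) + sum(M2 times) = 5 + 25 = 30
Lower bound = max(LB1, LB2) = max(33, 30) = 33

33


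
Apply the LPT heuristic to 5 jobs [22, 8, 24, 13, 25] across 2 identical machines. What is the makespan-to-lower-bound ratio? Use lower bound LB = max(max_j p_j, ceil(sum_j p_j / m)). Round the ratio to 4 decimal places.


LPT order: [25, 24, 22, 13, 8]
Machine loads after assignment: [46, 46]
LPT makespan = 46
Lower bound = max(max_job, ceil(total/2)) = max(25, 46) = 46
Ratio = 46 / 46 = 1.0

1.0


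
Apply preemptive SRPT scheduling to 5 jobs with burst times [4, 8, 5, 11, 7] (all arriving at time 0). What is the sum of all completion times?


Since all jobs arrive at t=0, SRPT equals SPT ordering.
SPT order: [4, 5, 7, 8, 11]
Completion times:
  Job 1: p=4, C=4
  Job 2: p=5, C=9
  Job 3: p=7, C=16
  Job 4: p=8, C=24
  Job 5: p=11, C=35
Total completion time = 4 + 9 + 16 + 24 + 35 = 88

88


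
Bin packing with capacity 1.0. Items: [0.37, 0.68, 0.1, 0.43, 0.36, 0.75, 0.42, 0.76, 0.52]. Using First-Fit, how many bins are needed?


Place items sequentially using First-Fit:
  Item 0.37 -> new Bin 1
  Item 0.68 -> new Bin 2
  Item 0.1 -> Bin 1 (now 0.47)
  Item 0.43 -> Bin 1 (now 0.9)
  Item 0.36 -> new Bin 3
  Item 0.75 -> new Bin 4
  Item 0.42 -> Bin 3 (now 0.78)
  Item 0.76 -> new Bin 5
  Item 0.52 -> new Bin 6
Total bins used = 6

6


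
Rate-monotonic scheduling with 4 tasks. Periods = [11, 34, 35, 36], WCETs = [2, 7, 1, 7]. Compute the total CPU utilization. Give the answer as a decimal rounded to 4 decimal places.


Compute individual utilizations (exact fractions):
  Task 1: C/T = 2/11 (approx. 0.1818)
  Task 2: C/T = 7/34 (approx. 0.2059)
  Task 3: C/T = 1/35 (approx. 0.0286)
  Task 4: C/T = 7/36 (approx. 0.1944)
Total utilization U = 2/11 + 7/34 + 1/35 + 7/36 = 143897/235620
Rounded to 4 decimal places: U = 0.6107
RM (Liu & Layland) bound for 4 tasks = 0.756828; compare with U = 143897/235620 (approx. 0.610716)
U <= bound, so schedulable by RM sufficient condition.

0.6107


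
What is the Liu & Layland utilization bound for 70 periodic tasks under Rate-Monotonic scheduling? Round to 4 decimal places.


Compute 2^(1/70) = 1.0099512906
Subtract 1: 1.0099512906 - 1 = 0.0099512906
Multiply by n: 70 * 0.0099512906 = 0.6965903420
Round to 4 dp: 0.6966

0.6966


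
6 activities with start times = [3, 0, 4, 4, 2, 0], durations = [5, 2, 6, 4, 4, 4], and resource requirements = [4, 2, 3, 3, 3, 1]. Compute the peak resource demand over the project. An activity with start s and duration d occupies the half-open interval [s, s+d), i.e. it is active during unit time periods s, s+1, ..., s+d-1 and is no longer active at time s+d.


Each activity i is active on [start_i, start_i + duration_i).
Compute total resource usage per time slot:
  t=0: active resources = [2, 1], total = 3
  t=1: active resources = [2, 1], total = 3
  t=2: active resources = [3, 1], total = 4
  t=3: active resources = [4, 3, 1], total = 8
  t=4: active resources = [4, 3, 3, 3], total = 13
  t=5: active resources = [4, 3, 3, 3], total = 13
  t=6: active resources = [4, 3, 3], total = 10
  t=7: active resources = [4, 3, 3], total = 10
  t=8: active resources = [3], total = 3
  t=9: active resources = [3], total = 3
Peak resource demand = 13

13


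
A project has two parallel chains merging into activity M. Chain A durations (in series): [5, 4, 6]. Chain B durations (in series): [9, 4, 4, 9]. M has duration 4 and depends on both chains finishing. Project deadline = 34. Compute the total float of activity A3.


Forward pass: ES(A3) = sum of predecessors on chain A = 9
EF = ES + duration = 9 + 6 = 15
Backward pass: LF(M) = deadline = 34; LS(M) = 34 - 4 = 30
LF(A3) = LS(M) - sum(successors on chain A) = 30 - 0 = 30
LS = LF - duration = 30 - 6 = 24
Total float = LS - ES = 24 - 9 = 15

15


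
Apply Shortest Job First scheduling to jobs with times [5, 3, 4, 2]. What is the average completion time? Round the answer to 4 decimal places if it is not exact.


SJF order (ascending): [2, 3, 4, 5]
Completion times:
  Job 1: burst=2, C=2
  Job 2: burst=3, C=5
  Job 3: burst=4, C=9
  Job 4: burst=5, C=14
Average completion = 30/4 = 7.5

7.5


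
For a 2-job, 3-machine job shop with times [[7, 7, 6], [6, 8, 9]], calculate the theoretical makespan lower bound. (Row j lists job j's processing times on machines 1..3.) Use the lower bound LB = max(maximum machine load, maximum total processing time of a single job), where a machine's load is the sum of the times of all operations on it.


Machine loads:
  Machine 1: 7 + 6 = 13
  Machine 2: 7 + 8 = 15
  Machine 3: 6 + 9 = 15
Max machine load = 15
Job totals:
  Job 1: 20
  Job 2: 23
Max job total = 23
Lower bound = max(15, 23) = 23

23


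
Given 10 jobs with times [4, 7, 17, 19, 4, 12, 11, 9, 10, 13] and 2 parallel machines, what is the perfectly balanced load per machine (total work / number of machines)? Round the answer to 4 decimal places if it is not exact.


Total processing time = 4 + 7 + 17 + 19 + 4 + 12 + 11 + 9 + 10 + 13 = 106
Number of machines = 2
Ideal balanced load = 106 / 2 = 53.0

53.0


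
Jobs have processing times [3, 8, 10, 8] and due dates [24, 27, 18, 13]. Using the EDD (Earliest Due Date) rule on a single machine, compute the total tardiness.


Sort by due date (EDD order): [(8, 13), (10, 18), (3, 24), (8, 27)]
Compute completion times and tardiness:
  Job 1: p=8, d=13, C=8, tardiness=max(0,8-13)=0
  Job 2: p=10, d=18, C=18, tardiness=max(0,18-18)=0
  Job 3: p=3, d=24, C=21, tardiness=max(0,21-24)=0
  Job 4: p=8, d=27, C=29, tardiness=max(0,29-27)=2
Total tardiness = 2

2


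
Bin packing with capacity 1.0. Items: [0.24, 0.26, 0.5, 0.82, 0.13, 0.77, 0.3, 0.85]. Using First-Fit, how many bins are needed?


Place items sequentially using First-Fit:
  Item 0.24 -> new Bin 1
  Item 0.26 -> Bin 1 (now 0.5)
  Item 0.5 -> Bin 1 (now 1.0)
  Item 0.82 -> new Bin 2
  Item 0.13 -> Bin 2 (now 0.95)
  Item 0.77 -> new Bin 3
  Item 0.3 -> new Bin 4
  Item 0.85 -> new Bin 5
Total bins used = 5

5


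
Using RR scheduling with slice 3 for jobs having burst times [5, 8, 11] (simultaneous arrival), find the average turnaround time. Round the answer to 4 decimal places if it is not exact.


Time quantum = 3
Execution trace:
  J1 runs 3 units, time = 3
  J2 runs 3 units, time = 6
  J3 runs 3 units, time = 9
  J1 runs 2 units, time = 11
  J2 runs 3 units, time = 14
  J3 runs 3 units, time = 17
  J2 runs 2 units, time = 19
  J3 runs 3 units, time = 22
  J3 runs 2 units, time = 24
Finish times: [11, 19, 24]
Average turnaround = 54/3 = 18.0

18.0


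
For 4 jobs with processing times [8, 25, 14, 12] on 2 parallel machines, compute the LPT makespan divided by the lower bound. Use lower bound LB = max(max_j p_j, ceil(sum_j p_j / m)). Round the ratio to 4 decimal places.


LPT order: [25, 14, 12, 8]
Machine loads after assignment: [33, 26]
LPT makespan = 33
Lower bound = max(max_job, ceil(total/2)) = max(25, 30) = 30
Ratio = 33 / 30 = 1.1

1.1


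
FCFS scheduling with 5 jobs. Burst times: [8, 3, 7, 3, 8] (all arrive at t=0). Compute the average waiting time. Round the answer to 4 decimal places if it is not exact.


FCFS order (as given): [8, 3, 7, 3, 8]
Waiting times:
  Job 1: wait = 0
  Job 2: wait = 8
  Job 3: wait = 11
  Job 4: wait = 18
  Job 5: wait = 21
Sum of waiting times = 58
Average waiting time = 58/5 = 11.6

11.6


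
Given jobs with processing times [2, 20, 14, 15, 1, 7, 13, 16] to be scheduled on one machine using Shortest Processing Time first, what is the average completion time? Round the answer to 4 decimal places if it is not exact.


Sort jobs by processing time (SPT order): [1, 2, 7, 13, 14, 15, 16, 20]
Compute completion times sequentially:
  Job 1: processing = 1, completes at 1
  Job 2: processing = 2, completes at 3
  Job 3: processing = 7, completes at 10
  Job 4: processing = 13, completes at 23
  Job 5: processing = 14, completes at 37
  Job 6: processing = 15, completes at 52
  Job 7: processing = 16, completes at 68
  Job 8: processing = 20, completes at 88
Sum of completion times = 282
Average completion time = 282/8 = 35.25

35.25


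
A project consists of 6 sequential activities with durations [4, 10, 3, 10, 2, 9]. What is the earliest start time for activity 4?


Activity 4 starts after activities 1 through 3 complete.
Predecessor durations: [4, 10, 3]
ES = 4 + 10 + 3 = 17

17


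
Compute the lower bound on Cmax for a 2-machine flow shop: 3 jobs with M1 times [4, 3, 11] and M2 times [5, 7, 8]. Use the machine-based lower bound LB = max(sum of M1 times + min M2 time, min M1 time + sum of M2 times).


LB1 = sum(M1 times) + min(M2 times) = 18 + 5 = 23
LB2 = min(M1 times) + sum(M2 times) = 3 + 20 = 23
Lower bound = max(LB1, LB2) = max(23, 23) = 23

23


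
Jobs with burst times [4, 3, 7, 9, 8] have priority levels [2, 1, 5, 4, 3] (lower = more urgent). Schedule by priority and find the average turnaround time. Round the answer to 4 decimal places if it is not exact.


Sort by priority (ascending = highest first):
Order: [(1, 3), (2, 4), (3, 8), (4, 9), (5, 7)]
Completion times:
  Priority 1, burst=3, C=3
  Priority 2, burst=4, C=7
  Priority 3, burst=8, C=15
  Priority 4, burst=9, C=24
  Priority 5, burst=7, C=31
Average turnaround = 80/5 = 16.0

16.0


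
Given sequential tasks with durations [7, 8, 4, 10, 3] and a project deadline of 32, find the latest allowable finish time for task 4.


LF(activity 4) = deadline - sum of successor durations
Successors: activities 5 through 5 with durations [3]
Sum of successor durations = 3
LF = 32 - 3 = 29

29


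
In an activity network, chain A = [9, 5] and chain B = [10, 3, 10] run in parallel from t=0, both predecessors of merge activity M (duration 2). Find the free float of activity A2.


ES(A2) = sum of predecessors on chain A = 9
EF(A2) = ES + duration = 9 + 5 = 14
Successor of A2 is M. ES(M) = max(sum(A), sum(B)) = max(14, 23) = 23
Free float = ES(successor) - EF(current) = 23 - 14 = 9

9


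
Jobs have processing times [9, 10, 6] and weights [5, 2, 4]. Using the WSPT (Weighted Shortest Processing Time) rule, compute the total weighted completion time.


Compute p/w ratios and sort ascending (WSPT): [(6, 4), (9, 5), (10, 2)]
Compute weighted completion times:
  Job (p=6,w=4): C=6, w*C=4*6=24
  Job (p=9,w=5): C=15, w*C=5*15=75
  Job (p=10,w=2): C=25, w*C=2*25=50
Total weighted completion time = 149

149


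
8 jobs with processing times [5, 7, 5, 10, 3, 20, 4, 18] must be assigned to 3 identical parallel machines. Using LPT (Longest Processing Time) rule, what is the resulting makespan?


Sort jobs in decreasing order (LPT): [20, 18, 10, 7, 5, 5, 4, 3]
Assign each job to the least loaded machine:
  Machine 1: jobs [20, 4], load = 24
  Machine 2: jobs [18, 5], load = 23
  Machine 3: jobs [10, 7, 5, 3], load = 25
Makespan = max load = 25

25


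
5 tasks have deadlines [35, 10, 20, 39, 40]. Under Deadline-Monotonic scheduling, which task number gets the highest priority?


Sort tasks by relative deadline (ascending):
  Task 2: deadline = 10
  Task 3: deadline = 20
  Task 1: deadline = 35
  Task 4: deadline = 39
  Task 5: deadline = 40
Priority order (highest first): [2, 3, 1, 4, 5]
Highest priority task = 2

2


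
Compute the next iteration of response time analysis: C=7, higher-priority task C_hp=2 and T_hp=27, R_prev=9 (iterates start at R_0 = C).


R_next = C + ceil(R_prev / T_hp) * C_hp
ceil(9 / 27) = ceil(0.3333) = 1
Interference = 1 * 2 = 2
R_next = 7 + 2 = 9
R_next = R_prev, so the iteration has converged (response time = 9).

9


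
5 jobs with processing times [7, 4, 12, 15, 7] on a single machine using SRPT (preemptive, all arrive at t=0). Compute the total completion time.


Since all jobs arrive at t=0, SRPT equals SPT ordering.
SPT order: [4, 7, 7, 12, 15]
Completion times:
  Job 1: p=4, C=4
  Job 2: p=7, C=11
  Job 3: p=7, C=18
  Job 4: p=12, C=30
  Job 5: p=15, C=45
Total completion time = 4 + 11 + 18 + 30 + 45 = 108

108


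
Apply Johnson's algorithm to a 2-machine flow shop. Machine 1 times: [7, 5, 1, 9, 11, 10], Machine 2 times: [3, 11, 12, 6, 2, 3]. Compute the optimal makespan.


Apply Johnson's rule:
  Group 1 (a <= b): [(3, 1, 12), (2, 5, 11)]
  Group 2 (a > b): [(4, 9, 6), (1, 7, 3), (6, 10, 3), (5, 11, 2)]
Optimal job order: [3, 2, 4, 1, 6, 5]
Schedule:
  Job 3: M1 done at 1, M2 done at 13
  Job 2: M1 done at 6, M2 done at 24
  Job 4: M1 done at 15, M2 done at 30
  Job 1: M1 done at 22, M2 done at 33
  Job 6: M1 done at 32, M2 done at 36
  Job 5: M1 done at 43, M2 done at 45
Makespan = 45

45


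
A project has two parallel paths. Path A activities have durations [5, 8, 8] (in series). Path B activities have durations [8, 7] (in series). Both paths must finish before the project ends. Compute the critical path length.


Path A total = 5 + 8 + 8 = 21
Path B total = 8 + 7 = 15
Critical path = longest path = max(21, 15) = 21

21


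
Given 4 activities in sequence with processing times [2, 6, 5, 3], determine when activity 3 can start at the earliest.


Activity 3 starts after activities 1 through 2 complete.
Predecessor durations: [2, 6]
ES = 2 + 6 = 8

8


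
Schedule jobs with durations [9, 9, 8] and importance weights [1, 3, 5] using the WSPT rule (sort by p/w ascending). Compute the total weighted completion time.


Compute p/w ratios and sort ascending (WSPT): [(8, 5), (9, 3), (9, 1)]
Compute weighted completion times:
  Job (p=8,w=5): C=8, w*C=5*8=40
  Job (p=9,w=3): C=17, w*C=3*17=51
  Job (p=9,w=1): C=26, w*C=1*26=26
Total weighted completion time = 117

117


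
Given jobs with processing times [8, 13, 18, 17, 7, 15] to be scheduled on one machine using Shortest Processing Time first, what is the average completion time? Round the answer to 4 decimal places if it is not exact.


Sort jobs by processing time (SPT order): [7, 8, 13, 15, 17, 18]
Compute completion times sequentially:
  Job 1: processing = 7, completes at 7
  Job 2: processing = 8, completes at 15
  Job 3: processing = 13, completes at 28
  Job 4: processing = 15, completes at 43
  Job 5: processing = 17, completes at 60
  Job 6: processing = 18, completes at 78
Sum of completion times = 231
Average completion time = 231/6 = 38.5

38.5


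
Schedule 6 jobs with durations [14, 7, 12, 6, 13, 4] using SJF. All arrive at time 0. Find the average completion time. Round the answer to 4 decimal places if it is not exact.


SJF order (ascending): [4, 6, 7, 12, 13, 14]
Completion times:
  Job 1: burst=4, C=4
  Job 2: burst=6, C=10
  Job 3: burst=7, C=17
  Job 4: burst=12, C=29
  Job 5: burst=13, C=42
  Job 6: burst=14, C=56
Average completion = 158/6 = 26.3333

26.3333
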